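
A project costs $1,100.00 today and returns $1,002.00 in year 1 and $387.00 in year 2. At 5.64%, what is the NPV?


Formula: NPV = C0 + C1/(1+r) + C2/(1+r)^2
Discount C1: $1,002.00 / (1 + 0.0564) = $948.50
Discount C2: $387.00 / (1 + 0.0564)^2 = $346.78
NPV = -$1,100.00 + $948.50 + $346.78 = $195.28

$195.28


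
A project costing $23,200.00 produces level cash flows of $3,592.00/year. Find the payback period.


Formula: Payback = investment / annual cash flow
Substituting: Payback = $23,200.00 / $3,592.00
Payback = 6.4588 years

6.4588 years


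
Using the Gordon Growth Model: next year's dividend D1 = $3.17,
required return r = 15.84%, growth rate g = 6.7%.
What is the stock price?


Formula: P = D1 / (r - g)
Spread: r - g = 0.1584 - 0.067 = 0.0914
Substituting: P = $3.17 / 0.0914
P = $34.68

$34.68


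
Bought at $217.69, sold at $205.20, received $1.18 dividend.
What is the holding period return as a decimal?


Formula: HPR = (P1 - P0 + D) / P0
Gain: $205.20 - $217.69 + $1.18 = -$11.31
HPR = -$11.31 / $217.69 = -0.052

-0.052


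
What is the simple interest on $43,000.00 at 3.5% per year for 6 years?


Formula: I = P * r * t
Substituting: I = $43,000.00 * 0.035 * 6
Step: I = $43,000.00 * 0.21
I = $9,030.00

$9,030.00


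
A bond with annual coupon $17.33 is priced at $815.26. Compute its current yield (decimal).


Formula: Current yield = annual coupon / price
Substituting: CY = $17.33 / $815.26
CY = 0.021257

0.021257


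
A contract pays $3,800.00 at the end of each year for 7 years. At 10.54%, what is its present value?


Formula: PV = PMT * (1 - (1+r)^(-n)) / r
Discount factor: (1 + 0.1054)^(-7) = 0.495865
Bracket: 1 - 0.495865 = 0.504135
PV = $3,800.00 * 0.504135 / 0.1054 = $18,175.63

$18,175.63


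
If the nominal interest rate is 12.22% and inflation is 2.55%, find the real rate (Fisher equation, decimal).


Formula: (1 + r_real) = (1 + r_nom) / (1 + inflation)
Substituting: (1 + r_real) = 1.1222 / 1.0255
(1 + r_real) = 1.094295
r_real = 1.094295 - 1 = 0.094295

0.094295


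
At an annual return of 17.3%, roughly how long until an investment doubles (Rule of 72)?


Formula: Years ≈ 72 / r
Substituting: Years ≈ 72 / 17.3
Years ≈ 4.2

4.2 years


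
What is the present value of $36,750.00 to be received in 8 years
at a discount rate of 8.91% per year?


Formula: PV = FV / (1 + r)^n
Substituting: PV = $36,750.00 / (1 + 0.0891)^8
Discount factor: (1.0891)^8 = 1.979439
PV = $36,750.00 / 1.979439 = $18,565.87

$18,565.87


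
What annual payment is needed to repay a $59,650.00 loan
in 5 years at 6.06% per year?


Formula: PMT = PV * r / (1 - (1+r)^(-n))
Denominator: 1 - (1 + 0.0606)^(-5) = 0.254853
Numerator: $59,650.00 * 0.0606 = 3614.79
PMT = 3614.79 / 0.254853 = $14,183.82

$14,183.82


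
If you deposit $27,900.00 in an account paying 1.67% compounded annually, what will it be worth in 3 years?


Formula: FV = P * (1 + r)^n
Substituting: FV = $27,900.00 * (1 + 0.0167)^3
Growth factor: (1.0167)^3 = 1.050941
FV = $27,900.00 * 1.050941 = $29,321.26

$29,321.26


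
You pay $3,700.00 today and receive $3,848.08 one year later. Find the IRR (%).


Formula: IRR = C1/C0 - 1
Substituting: IRR = $3,848.08 / $3,700.00 - 1
Ratio: 1.040022 - 1 = 0.040022
IRR = 4.0022%

4.0022%


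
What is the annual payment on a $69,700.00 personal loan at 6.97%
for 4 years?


Formula: PMT = PV * r / (1 - (1+r)^(-n))
Denominator: 1 - (1 + 0.0697)^(-4) = 0.236249
Numerator: $69,700.00 * 0.0697 = 4858.09
PMT = 4858.09 / 0.236249 = $20,563.47

$20,563.47


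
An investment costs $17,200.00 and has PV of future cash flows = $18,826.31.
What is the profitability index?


Formula: PI = PV(cash flows) / initial investment
Substituting: PI = $18,826.31 / $17,200.00
PI = 1.0946

1.0946


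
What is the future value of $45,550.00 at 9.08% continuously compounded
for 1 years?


Formula: FV = P * e^(r*t)
Exponent: r*t = 0.0908 * 1 = 0.0908
e^(0.0908) = 1.09505
FV = $45,550.00 * 1.09505 = $49,879.53

$49,879.53


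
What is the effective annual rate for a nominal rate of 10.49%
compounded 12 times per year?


Formula: EAR = (1 + r/m)^m - 1
Period rate: r/m = 0.1049 / 12 = 0.008742
Compounding: (1 + 0.008742)^12 = 1.110093
EAR = 1.110093 - 1 = 0.110093

0.110093


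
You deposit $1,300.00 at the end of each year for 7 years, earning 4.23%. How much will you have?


Formula: FV = PMT * ((1+r)^n - 1) / r
Growth factor: (1 + 0.0423)^7 = 1.336439
Numerator: 1.336439 - 1 = 0.336439
FV = $1,300.00 * 0.336439 / 0.0423 = $10,339.74

$10,339.74


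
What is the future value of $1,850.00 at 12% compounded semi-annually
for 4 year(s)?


Formula: FV = P * (1 + r/m)^(m*t)
Period rate: r/m = 0.12 / 2 = 0.06
Total periods: m*t = 2 * 4 = 8
Growth factor: (1 + 0.06)^8 = 1.593848
FV = $1,850.00 * 1.593848 = $2,948.62

$2,948.62


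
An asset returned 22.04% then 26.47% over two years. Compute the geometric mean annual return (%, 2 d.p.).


Formula: Geometric mean = ((1+r1)*(1+r2))^(1/2) - 1
Product: (1 + 0.2204) * (1 + 0.2647) = 1.2204 * 1.2647 = 1.54344
Square root: 1.54344^0.5 = 1.242353
Geometric mean = 1.242353 - 1 = 0.242353
As percentage: 24.24%

24.24%


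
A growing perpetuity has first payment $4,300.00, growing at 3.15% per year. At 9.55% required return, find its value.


Formula: PV = C / (r - g)
Spread: r - g = 0.0955 - 0.0315 = 0.064
Substituting: PV = $4,300.00 / 0.064
PV = $67,187.50

$67,187.50


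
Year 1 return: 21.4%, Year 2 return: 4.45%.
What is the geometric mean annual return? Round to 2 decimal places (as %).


Formula: Geometric mean = ((1+r1)*(1+r2))^(1/2) - 1
Product: (1 + 0.214) * (1 + 0.0445) = 1.214 * 1.0445 = 1.268023
Square root: 1.268023^0.5 = 1.126065
Geometric mean = 1.126065 - 1 = 0.126065
As percentage: 12.61%

12.61%


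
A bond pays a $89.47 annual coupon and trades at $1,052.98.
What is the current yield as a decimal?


Formula: Current yield = annual coupon / price
Substituting: CY = $89.47 / $1,052.98
CY = 0.084968

0.084968


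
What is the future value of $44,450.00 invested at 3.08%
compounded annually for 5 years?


Formula: FV = P * (1 + r)^n
Substituting: FV = $44,450.00 * (1 + 0.0308)^5
Growth factor: (1.0308)^5 = 1.163783
FV = $44,450.00 * 1.163783 = $51,730.16

$51,730.16


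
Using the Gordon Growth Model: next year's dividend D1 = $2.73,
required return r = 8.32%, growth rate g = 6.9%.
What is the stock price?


Formula: P = D1 / (r - g)
Spread: r - g = 0.0832 - 0.069 = 0.0142
Substituting: P = $2.73 / 0.0142
P = $192.25

$192.25


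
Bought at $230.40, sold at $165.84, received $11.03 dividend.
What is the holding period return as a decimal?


Formula: HPR = (P1 - P0 + D) / P0
Gain: $165.84 - $230.40 + $11.03 = -$53.53
HPR = -$53.53 / $230.40 = -0.2323

-0.2323


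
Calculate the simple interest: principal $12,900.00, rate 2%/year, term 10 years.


Formula: I = P * r * t
Substituting: I = $12,900.00 * 0.02 * 10
Step: I = $12,900.00 * 0.2
I = $2,580.00

$2,580.00


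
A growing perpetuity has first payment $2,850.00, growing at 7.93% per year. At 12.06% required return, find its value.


Formula: PV = C / (r - g)
Spread: r - g = 0.1206 - 0.0793 = 0.0413
Substituting: PV = $2,850.00 / 0.0413
PV = $69,007.26

$69,007.26


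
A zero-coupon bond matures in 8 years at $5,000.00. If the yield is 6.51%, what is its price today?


Formula: Price = FV / (1 + r)^n
Substituting: Price = $5,000.00 / (1 + 0.0651)^8
Discount factor: (1.0651)^8 = 1.656239
Price = $5,000.00 / 1.656239 = $3,018.89

$3,018.89


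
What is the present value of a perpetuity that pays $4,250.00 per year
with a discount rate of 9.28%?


Formula: PV = C / r
Substituting: PV = $4,250.00 / 0.0928
PV = $45,797.41

$45,797.41


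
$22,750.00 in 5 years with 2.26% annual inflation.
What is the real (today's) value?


Formula: Real value = nominal / (1 + inflation)^years
Price level: (1 + 0.0226)^5 = 1.118224
Real value = $22,750.00 / 1.118224 = $20,344.75

$20,344.75


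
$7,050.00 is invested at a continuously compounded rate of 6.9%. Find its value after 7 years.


Formula: FV = P * e^(r*t)
Exponent: r*t = 0.069 * 7 = 0.483
e^(0.483) = 1.62093
FV = $7,050.00 * 1.62093 = $11,427.56

$11,427.56


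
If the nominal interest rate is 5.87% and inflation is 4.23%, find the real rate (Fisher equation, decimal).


Formula: (1 + r_real) = (1 + r_nom) / (1 + inflation)
Substituting: (1 + r_real) = 1.0587 / 1.0423
(1 + r_real) = 1.015734
r_real = 1.015734 - 1 = 0.015734

0.015734


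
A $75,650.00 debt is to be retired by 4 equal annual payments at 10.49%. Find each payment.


Formula: PMT = PV * r / (1 - (1+r)^(-n))
Denominator: 1 - (1 + 0.1049)^(-4) = 0.329022
Numerator: $75,650.00 * 0.1049 = 7935.685
PMT = 7935.685 / 0.329022 = $24,118.99

$24,118.99


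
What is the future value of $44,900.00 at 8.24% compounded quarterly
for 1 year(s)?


Formula: FV = P * (1 + r/m)^(m*t)
Period rate: r/m = 0.0824 / 4 = 0.0206
Total periods: m*t = 4 * 1 = 4
Growth factor: (1 + 0.0206)^4 = 1.084981
FV = $44,900.00 * 1.084981 = $48,715.66

$48,715.66


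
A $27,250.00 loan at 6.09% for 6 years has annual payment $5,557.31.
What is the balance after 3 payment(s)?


Formula: Balance = PV*(1+r)^k - PMT*((1+r)^k - 1)/r
Growth: (1 + 0.0609)^3 = 1.194052
Accumulated factor: ((1+r)^k - 1)/r = 3.186409
Balance = $27,250.00 * 1.194052 - $5,557.31 * 3.186409
Balance = $14,830.06

$14,830.06


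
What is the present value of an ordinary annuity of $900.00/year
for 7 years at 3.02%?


Formula: PV = PMT * (1 - (1+r)^(-n)) / r
Discount factor: (1 + 0.0302)^(-7) = 0.811987
Bracket: 1 - 0.811987 = 0.188013
PV = $900.00 * 0.188013 / 0.0302 = $5,603.03

$5,603.03


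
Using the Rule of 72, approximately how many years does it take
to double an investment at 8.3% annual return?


Formula: Years ≈ 72 / r
Substituting: Years ≈ 72 / 8.3
Years ≈ 8.7

8.7 years


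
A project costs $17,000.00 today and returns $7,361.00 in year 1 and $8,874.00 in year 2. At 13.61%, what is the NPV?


Formula: NPV = C0 + C1/(1+r) + C2/(1+r)^2
Discount C1: $7,361.00 / (1 + 0.1361) = $6,479.18
Discount C2: $8,874.00 / (1 + 0.1361)^2 = $6,875.22
NPV = -$17,000.00 + $6,479.18 + $6,875.22 = -$3,645.60

-$3,645.60


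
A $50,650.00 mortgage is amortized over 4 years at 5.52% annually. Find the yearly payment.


Formula: PMT = PV * r / (1 - (1+r)^(-n))
Denominator: 1 - (1 + 0.0552)^(-4) = 0.193395
Numerator: $50,650.00 * 0.0552 = 2795.88
PMT = 2795.88 / 0.193395 = $14,456.83

$14,456.83


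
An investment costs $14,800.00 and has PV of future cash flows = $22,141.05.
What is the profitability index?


Formula: PI = PV(cash flows) / initial investment
Substituting: PI = $22,141.05 / $14,800.00
PI = 1.496

1.496


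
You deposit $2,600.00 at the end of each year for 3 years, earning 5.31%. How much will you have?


Formula: FV = PMT * ((1+r)^n - 1) / r
Growth factor: (1 + 0.0531)^3 = 1.167909
Numerator: 1.167909 - 1 = 0.167909
FV = $2,600.00 * 0.167909 / 0.0531 = $8,221.51

$8,221.51


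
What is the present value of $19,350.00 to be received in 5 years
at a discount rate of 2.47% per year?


Formula: PV = FV / (1 + r)^n
Substituting: PV = $19,350.00 / (1 + 0.0247)^5
Discount factor: (1.0247)^5 = 1.129753
PV = $19,350.00 / 1.129753 = $17,127.63

$17,127.63


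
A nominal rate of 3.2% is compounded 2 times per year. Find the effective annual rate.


Formula: EAR = (1 + r/m)^m - 1
Period rate: r/m = 0.032 / 2 = 0.016
Compounding: (1 + 0.016)^2 = 1.032256
EAR = 1.032256 - 1 = 0.032256

0.032256


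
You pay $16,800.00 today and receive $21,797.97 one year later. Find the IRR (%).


Formula: IRR = C1/C0 - 1
Substituting: IRR = $21,797.97 / $16,800.00 - 1
Ratio: 1.297498 - 1 = 0.297498
IRR = 29.7498%

29.7498%


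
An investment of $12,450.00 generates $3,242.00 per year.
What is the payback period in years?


Formula: Payback = investment / annual cash flow
Substituting: Payback = $12,450.00 / $3,242.00
Payback = 3.8402 years

3.8402 years


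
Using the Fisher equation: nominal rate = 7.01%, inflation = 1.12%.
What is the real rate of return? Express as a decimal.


Formula: (1 + r_real) = (1 + r_nom) / (1 + inflation)
Substituting: (1 + r_real) = 1.0701 / 1.0112
(1 + r_real) = 1.058248
r_real = 1.058248 - 1 = 0.058248

0.058248


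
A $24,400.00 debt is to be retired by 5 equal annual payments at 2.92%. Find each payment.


Formula: PMT = PV * r / (1 - (1+r)^(-n))
Denominator: 1 - (1 + 0.0292)^(-5) = 0.134033
Numerator: $24,400.00 * 0.0292 = 712.48
PMT = 712.48 / 0.134033 = $5,315.69

$5,315.69


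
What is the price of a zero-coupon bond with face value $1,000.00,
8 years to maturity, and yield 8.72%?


Formula: Price = FV / (1 + r)^n
Substituting: Price = $1,000.00 / (1 + 0.0872)^8
Discount factor: (1.0872)^8 = 1.951981
Price = $1,000.00 / 1.951981 = $512.30

$512.30


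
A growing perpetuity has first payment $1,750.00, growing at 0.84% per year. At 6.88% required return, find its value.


Formula: PV = C / (r - g)
Spread: r - g = 0.0688 - 0.0084 = 0.0604
Substituting: PV = $1,750.00 / 0.0604
PV = $28,973.51

$28,973.51


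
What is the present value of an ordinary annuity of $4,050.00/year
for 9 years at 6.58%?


Formula: PV = PMT * (1 - (1+r)^(-n)) / r
Discount factor: (1 + 0.0658)^(-9) = 0.563532
Bracket: 1 - 0.563532 = 0.436468
PV = $4,050.00 * 0.436468 / 0.0658 = $26,864.67

$26,864.67


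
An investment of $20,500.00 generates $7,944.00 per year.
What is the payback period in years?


Formula: Payback = investment / annual cash flow
Substituting: Payback = $20,500.00 / $7,944.00
Payback = 2.5806 years

2.5806 years


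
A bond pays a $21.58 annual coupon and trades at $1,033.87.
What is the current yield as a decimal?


Formula: Current yield = annual coupon / price
Substituting: CY = $21.58 / $1,033.87
CY = 0.020873

0.020873


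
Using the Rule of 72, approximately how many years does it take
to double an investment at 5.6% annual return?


Formula: Years ≈ 72 / r
Substituting: Years ≈ 72 / 5.6
Years ≈ 12.9

12.9 years


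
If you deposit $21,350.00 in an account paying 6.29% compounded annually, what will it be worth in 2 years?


Formula: FV = P * (1 + r)^n
Substituting: FV = $21,350.00 * (1 + 0.0629)^2
Growth factor: (1.0629)^2 = 1.129756
FV = $21,350.00 * 1.129756 = $24,120.30

$24,120.30


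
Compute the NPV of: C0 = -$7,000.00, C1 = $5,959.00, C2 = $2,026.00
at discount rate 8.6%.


Formula: NPV = C0 + C1/(1+r) + C2/(1+r)^2
Discount C1: $5,959.00 / (1 + 0.086) = $5,487.11
Discount C2: $2,026.00 / (1 + 0.086)^2 = $1,717.83
NPV = -$7,000.00 + $5,487.11 + $1,717.83 = $204.94

$204.94


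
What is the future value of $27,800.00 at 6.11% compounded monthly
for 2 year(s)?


Formula: FV = P * (1 + r/m)^(m*t)
Period rate: r/m = 0.0611 / 12 = 0.005092
Total periods: m*t = 12 * 2 = 24
Growth factor: (1 + 0.005092)^24 = 1.12963
FV = $27,800.00 * 1.12963 = $31,403.71

$31,403.71


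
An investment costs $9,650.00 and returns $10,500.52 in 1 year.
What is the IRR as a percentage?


Formula: IRR = C1/C0 - 1
Substituting: IRR = $10,500.52 / $9,650.00 - 1
Ratio: 1.088137 - 1 = 0.088137
IRR = 8.8137%

8.8137%


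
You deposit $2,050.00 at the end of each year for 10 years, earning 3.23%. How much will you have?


Formula: FV = PMT * ((1+r)^n - 1) / r
Growth factor: (1 + 0.0323)^10 = 1.37423
Numerator: 1.37423 - 1 = 0.37423
FV = $2,050.00 * 0.37423 / 0.0323 = $23,751.41

$23,751.41


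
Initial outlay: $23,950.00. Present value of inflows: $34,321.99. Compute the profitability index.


Formula: PI = PV(cash flows) / initial investment
Substituting: PI = $34,321.99 / $23,950.00
PI = 1.4331

1.4331


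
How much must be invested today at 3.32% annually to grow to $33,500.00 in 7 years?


Formula: PV = FV / (1 + r)^n
Substituting: PV = $33,500.00 / (1 + 0.0332)^7
Discount factor: (1.0332)^7 = 1.256871
PV = $33,500.00 / 1.256871 = $26,653.49

$26,653.49


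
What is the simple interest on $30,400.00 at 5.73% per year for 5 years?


Formula: I = P * r * t
Substituting: I = $30,400.00 * 0.0573 * 5
Step: I = $30,400.00 * 0.2865
I = $8,709.60

$8,709.60


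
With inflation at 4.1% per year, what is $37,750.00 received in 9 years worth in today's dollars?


Formula: Real value = nominal / (1 + inflation)^years
Price level: (1 + 0.041)^9 = 1.435676
Real value = $37,750.00 / 1.435676 = $26,294.23

$26,294.23


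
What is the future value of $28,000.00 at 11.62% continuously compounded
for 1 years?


Formula: FV = P * e^(r*t)
Exponent: r*t = 0.1162 * 1 = 0.1162
e^(0.1162) = 1.12322
FV = $28,000.00 * 1.12322 = $31,450.17

$31,450.17


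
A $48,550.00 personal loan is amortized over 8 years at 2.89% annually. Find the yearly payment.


Formula: PMT = PV * r / (1 - (1+r)^(-n))
Denominator: 1 - (1 + 0.0289)^(-8) = 0.203814
Numerator: $48,550.00 * 0.0289 = 1403.095
PMT = 1403.095 / 0.203814 = $6,884.20

$6,884.20


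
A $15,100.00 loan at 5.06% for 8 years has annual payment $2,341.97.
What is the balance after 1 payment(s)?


Formula: Balance = PV*(1+r)^k - PMT*((1+r)^k - 1)/r
Growth: (1 + 0.0506)^1 = 1.0506
Accumulated factor: ((1+r)^k - 1)/r = 1.0
Balance = $15,100.00 * 1.0506 - $2,341.97 * 1.0
Balance = $13,522.09

$13,522.09


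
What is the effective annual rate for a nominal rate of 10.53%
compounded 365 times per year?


Formula: EAR = (1 + r/m)^m - 1
Period rate: r/m = 0.1053 / 365 = 0.000288
Compounding: (1 + 0.000288)^365 = 1.111027
EAR = 1.111027 - 1 = 0.111027

0.111027


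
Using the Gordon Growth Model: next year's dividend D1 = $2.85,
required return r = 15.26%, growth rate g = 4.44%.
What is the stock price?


Formula: P = D1 / (r - g)
Spread: r - g = 0.1526 - 0.0444 = 0.1082
Substituting: P = $2.85 / 0.1082
P = $26.34

$26.34


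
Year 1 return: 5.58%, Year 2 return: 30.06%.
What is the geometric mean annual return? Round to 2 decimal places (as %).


Formula: Geometric mean = ((1+r1)*(1+r2))^(1/2) - 1
Product: (1 + 0.0558) * (1 + 0.3006) = 1.0558 * 1.3006 = 1.373173
Square root: 1.373173^0.5 = 1.171825
Geometric mean = 1.171825 - 1 = 0.171825
As percentage: 17.18%

17.18%


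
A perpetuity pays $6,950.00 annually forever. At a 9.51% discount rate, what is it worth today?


Formula: PV = C / r
Substituting: PV = $6,950.00 / 0.0951
PV = $73,080.97

$73,080.97


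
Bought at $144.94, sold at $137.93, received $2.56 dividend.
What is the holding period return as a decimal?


Formula: HPR = (P1 - P0 + D) / P0
Gain: $137.93 - $144.94 + $2.56 = -$4.45
HPR = -$4.45 / $144.94 = -0.0307

-0.0307


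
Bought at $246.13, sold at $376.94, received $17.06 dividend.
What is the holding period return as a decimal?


Formula: HPR = (P1 - P0 + D) / P0
Gain: $376.94 - $246.13 + $17.06 = $147.87
HPR = $147.87 / $246.13 = 0.6008

0.6008


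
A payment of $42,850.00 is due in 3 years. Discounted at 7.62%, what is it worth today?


Formula: PV = FV / (1 + r)^n
Substituting: PV = $42,850.00 / (1 + 0.0762)^3
Discount factor: (1.0762)^3 = 1.246462
PV = $42,850.00 / 1.246462 = $34,377.31

$34,377.31


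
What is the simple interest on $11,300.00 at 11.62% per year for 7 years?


Formula: I = P * r * t
Substituting: I = $11,300.00 * 0.1162 * 7
Step: I = $11,300.00 * 0.8134
I = $9,191.42

$9,191.42


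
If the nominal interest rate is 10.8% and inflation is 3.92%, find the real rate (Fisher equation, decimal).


Formula: (1 + r_real) = (1 + r_nom) / (1 + inflation)
Substituting: (1 + r_real) = 1.108 / 1.0392
(1 + r_real) = 1.066205
r_real = 1.066205 - 1 = 0.066205

0.066205


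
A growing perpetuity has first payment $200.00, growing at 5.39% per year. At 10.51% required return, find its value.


Formula: PV = C / (r - g)
Spread: r - g = 0.1051 - 0.0539 = 0.0512
Substituting: PV = $200.00 / 0.0512
PV = $3,906.25

$3,906.25


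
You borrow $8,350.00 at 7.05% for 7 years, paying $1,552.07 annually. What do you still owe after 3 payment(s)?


Formula: Balance = PV*(1+r)^k - PMT*((1+r)^k - 1)/r
Growth: (1 + 0.0705)^3 = 1.226761
Accumulated factor: ((1+r)^k - 1)/r = 3.21647
Balance = $8,350.00 * 1.226761 - $1,552.07 * 3.21647
Balance = $5,251.27

$5,251.27


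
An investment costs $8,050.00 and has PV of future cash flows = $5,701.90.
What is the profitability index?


Formula: PI = PV(cash flows) / initial investment
Substituting: PI = $5,701.90 / $8,050.00
PI = 0.7083

0.7083


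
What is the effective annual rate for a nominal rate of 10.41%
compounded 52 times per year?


Formula: EAR = (1 + r/m)^m - 1
Period rate: r/m = 0.1041 / 52 = 0.002002
Compounding: (1 + 0.002002)^52 = 1.109596
EAR = 1.109596 - 1 = 0.109596

0.109596


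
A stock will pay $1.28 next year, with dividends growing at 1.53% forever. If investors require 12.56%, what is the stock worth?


Formula: P = D1 / (r - g)
Spread: r - g = 0.1256 - 0.0153 = 0.1103
Substituting: P = $1.28 / 0.1103
P = $11.60

$11.60


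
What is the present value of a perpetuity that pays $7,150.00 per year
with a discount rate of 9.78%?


Formula: PV = C / r
Substituting: PV = $7,150.00 / 0.0978
PV = $73,108.38

$73,108.38


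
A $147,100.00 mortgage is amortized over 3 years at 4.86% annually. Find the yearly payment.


Formula: PMT = PV * r / (1 - (1+r)^(-n))
Denominator: 1 - (1 + 0.0486)^(-3) = 0.132698
Numerator: $147,100.00 * 0.0486 = 7149.06
PMT = 7149.06 / 0.132698 = $53,874.74

$53,874.74


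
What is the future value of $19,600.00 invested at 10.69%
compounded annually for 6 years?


Formula: FV = P * (1 + r)^n
Substituting: FV = $19,600.00 * (1 + 0.1069)^6
Growth factor: (1.1069)^6 = 1.83929
FV = $19,600.00 * 1.83929 = $36,050.09

$36,050.09


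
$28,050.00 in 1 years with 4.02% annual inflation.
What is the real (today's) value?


Formula: Real value = nominal / (1 + inflation)^years
Price level: (1 + 0.0402)^1 = 1.0402
Real value = $28,050.00 / 1.0402 = $26,965.97

$26,965.97


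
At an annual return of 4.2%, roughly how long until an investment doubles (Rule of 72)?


Formula: Years ≈ 72 / r
Substituting: Years ≈ 72 / 4.2
Years ≈ 17.1

17.1 years


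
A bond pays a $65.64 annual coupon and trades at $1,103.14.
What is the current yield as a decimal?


Formula: Current yield = annual coupon / price
Substituting: CY = $65.64 / $1,103.14
CY = 0.059503

0.059503


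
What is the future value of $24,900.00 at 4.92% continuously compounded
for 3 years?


Formula: FV = P * e^(r*t)
Exponent: r*t = 0.0492 * 3 = 0.1476
e^(0.1476) = 1.159049
FV = $24,900.00 * 1.159049 = $28,860.32

$28,860.32


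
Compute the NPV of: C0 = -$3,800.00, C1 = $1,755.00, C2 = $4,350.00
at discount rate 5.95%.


Formula: NPV = C0 + C1/(1+r) + C2/(1+r)^2
Discount C1: $1,755.00 / (1 + 0.0595) = $1,656.44
Discount C2: $4,350.00 / (1 + 0.0595)^2 = $3,875.14
NPV = -$3,800.00 + $1,656.44 + $3,875.14 = $1,731.58

$1,731.58


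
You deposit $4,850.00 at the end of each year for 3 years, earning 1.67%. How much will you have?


Formula: FV = PMT * ((1+r)^n - 1) / r
Growth factor: (1 + 0.0167)^3 = 1.050941
Numerator: 1.050941 - 1 = 0.050941
FV = $4,850.00 * 0.050941 / 0.0167 = $14,794.34

$14,794.34


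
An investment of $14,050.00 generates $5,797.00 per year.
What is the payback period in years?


Formula: Payback = investment / annual cash flow
Substituting: Payback = $14,050.00 / $5,797.00
Payback = 2.4237 years

2.4237 years


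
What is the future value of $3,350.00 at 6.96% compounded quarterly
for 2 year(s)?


Formula: FV = P * (1 + r/m)^(m*t)
Period rate: r/m = 0.0696 / 4 = 0.0174
Total periods: m*t = 4 * 2 = 8
Growth factor: (1 + 0.0174)^8 = 1.147979
FV = $3,350.00 * 1.147979 = $3,845.73

$3,845.73


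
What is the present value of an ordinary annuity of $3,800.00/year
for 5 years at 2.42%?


Formula: PV = PMT * (1 - (1+r)^(-n)) / r
Discount factor: (1 + 0.0242)^(-5) = 0.887312
Bracket: 1 - 0.887312 = 0.112688
PV = $3,800.00 * 0.112688 / 0.0242 = $17,694.88

$17,694.88


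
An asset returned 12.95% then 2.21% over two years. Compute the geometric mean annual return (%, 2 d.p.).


Formula: Geometric mean = ((1+r1)*(1+r2))^(1/2) - 1
Product: (1 + 0.1295) * (1 + 0.0221) = 1.1295 * 1.0221 = 1.154462
Square root: 1.154462^0.5 = 1.074459
Geometric mean = 1.074459 - 1 = 0.074459
As percentage: 7.45%

7.45%


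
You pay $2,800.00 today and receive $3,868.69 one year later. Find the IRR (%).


Formula: IRR = C1/C0 - 1
Substituting: IRR = $3,868.69 / $2,800.00 - 1
Ratio: 1.381675 - 1 = 0.381675
IRR = 38.1675%

38.1675%


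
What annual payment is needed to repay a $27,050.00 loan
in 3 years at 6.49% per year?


Formula: PMT = PV * r / (1 - (1+r)^(-n))
Denominator: 1 - (1 + 0.0649)^(-3) = 0.171918
Numerator: $27,050.00 * 0.0649 = 1755.545
PMT = 1755.545 / 0.171918 = $10,211.55

$10,211.55


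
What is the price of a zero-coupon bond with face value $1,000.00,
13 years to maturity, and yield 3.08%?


Formula: Price = FV / (1 + r)^n
Substituting: Price = $1,000.00 / (1 + 0.0308)^13
Discount factor: (1.0308)^13 = 1.483431
Price = $1,000.00 / 1.483431 = $674.11

$674.11


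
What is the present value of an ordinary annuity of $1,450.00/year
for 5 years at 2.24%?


Formula: PV = PMT * (1 - (1+r)^(-n)) / r
Discount factor: (1 + 0.0224)^(-5) = 0.89515
Bracket: 1 - 0.89515 = 0.10485
PV = $1,450.00 * 0.10485 / 0.0224 = $6,787.17

$6,787.17


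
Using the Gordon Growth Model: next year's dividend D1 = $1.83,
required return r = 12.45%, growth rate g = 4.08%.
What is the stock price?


Formula: P = D1 / (r - g)
Spread: r - g = 0.1245 - 0.0408 = 0.0837
Substituting: P = $1.83 / 0.0837
P = $21.86

$21.86


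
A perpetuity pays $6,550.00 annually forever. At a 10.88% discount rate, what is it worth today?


Formula: PV = C / r
Substituting: PV = $6,550.00 / 0.1088
PV = $60,202.21

$60,202.21


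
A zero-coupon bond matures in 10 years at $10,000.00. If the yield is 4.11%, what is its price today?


Formula: Price = FV / (1 + r)^n
Substituting: Price = $10,000.00 / (1 + 0.0411)^10
Discount factor: (1.0411)^10 = 1.495975
Price = $10,000.00 / 1.495975 = $6,684.60

$6,684.60


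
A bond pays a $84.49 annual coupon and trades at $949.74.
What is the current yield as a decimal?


Formula: Current yield = annual coupon / price
Substituting: CY = $84.49 / $949.74
CY = 0.088961

0.088961


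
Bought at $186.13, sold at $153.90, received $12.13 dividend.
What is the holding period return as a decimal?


Formula: HPR = (P1 - P0 + D) / P0
Gain: $153.90 - $186.13 + $12.13 = -$20.10
HPR = -$20.10 / $186.13 = -0.108

-0.108


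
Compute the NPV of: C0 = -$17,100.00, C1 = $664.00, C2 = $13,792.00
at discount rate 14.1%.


Formula: NPV = C0 + C1/(1+r) + C2/(1+r)^2
Discount C1: $664.00 / (1 + 0.141) = $581.95
Discount C2: $13,792.00 / (1 + 0.141)^2 = $10,593.90
NPV = -$17,100.00 + $581.95 + $10,593.90 = -$5,924.15

-$5,924.15


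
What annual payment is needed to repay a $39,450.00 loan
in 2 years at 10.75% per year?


Formula: PMT = PV * r / (1 - (1+r)^(-n))
Denominator: 1 - (1 + 0.1075)^(-2) = 0.184709
Numerator: $39,450.00 * 0.1075 = 4240.875
PMT = 4240.875 / 0.184709 = $22,959.74

$22,959.74


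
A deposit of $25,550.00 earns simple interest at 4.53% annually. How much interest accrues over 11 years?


Formula: I = P * r * t
Substituting: I = $25,550.00 * 0.0453 * 11
Step: I = $25,550.00 * 0.4983
I = $12,731.57

$12,731.57


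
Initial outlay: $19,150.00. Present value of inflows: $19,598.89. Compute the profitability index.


Formula: PI = PV(cash flows) / initial investment
Substituting: PI = $19,598.89 / $19,150.00
PI = 1.0234

1.0234


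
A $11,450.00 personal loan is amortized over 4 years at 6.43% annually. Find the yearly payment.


Formula: PMT = PV * r / (1 - (1+r)^(-n))
Denominator: 1 - (1 + 0.0643)^(-4) = 0.22063
Numerator: $11,450.00 * 0.0643 = 736.235
PMT = 736.235 / 0.22063 = $3,336.97

$3,336.97


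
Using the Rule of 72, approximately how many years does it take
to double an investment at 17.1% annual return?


Formula: Years ≈ 72 / r
Substituting: Years ≈ 72 / 17.1
Years ≈ 4.2

4.2 years


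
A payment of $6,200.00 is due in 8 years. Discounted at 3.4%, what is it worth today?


Formula: PV = FV / (1 + r)^n
Substituting: PV = $6,200.00 / (1 + 0.034)^8
Discount factor: (1.034)^8 = 1.306665
PV = $6,200.00 / 1.306665 = $4,744.90

$4,744.90


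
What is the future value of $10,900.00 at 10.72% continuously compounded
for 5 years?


Formula: FV = P * e^(r*t)
Exponent: r*t = 0.1072 * 5 = 0.536
e^(0.536) = 1.709157
FV = $10,900.00 * 1.709157 = $18,629.81

$18,629.81


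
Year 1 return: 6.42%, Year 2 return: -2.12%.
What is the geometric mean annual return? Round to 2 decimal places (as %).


Formula: Geometric mean = ((1+r1)*(1+r2))^(1/2) - 1
Product: (1 + 0.0642) * (1 + -0.0212) = 1.0642 * 0.9788 = 1.041639
Square root: 1.041639^0.5 = 1.020607
Geometric mean = 1.020607 - 1 = 0.020607
As percentage: 2.06%

2.06%


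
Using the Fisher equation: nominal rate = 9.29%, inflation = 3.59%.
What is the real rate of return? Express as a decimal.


Formula: (1 + r_real) = (1 + r_nom) / (1 + inflation)
Substituting: (1 + r_real) = 1.0929 / 1.0359
(1 + r_real) = 1.055025
r_real = 1.055025 - 1 = 0.055025

0.055025


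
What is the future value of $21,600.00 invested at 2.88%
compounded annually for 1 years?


Formula: FV = P * (1 + r)^n
Substituting: FV = $21,600.00 * (1 + 0.0288)^1
Growth factor: (1.0288)^1 = 1.0288
FV = $21,600.00 * 1.0288 = $22,222.08

$22,222.08


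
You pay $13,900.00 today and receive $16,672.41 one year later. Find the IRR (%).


Formula: IRR = C1/C0 - 1
Substituting: IRR = $16,672.41 / $13,900.00 - 1
Ratio: 1.199454 - 1 = 0.199454
IRR = 19.9454%

19.9454%


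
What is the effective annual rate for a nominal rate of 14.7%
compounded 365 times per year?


Formula: EAR = (1 + r/m)^m - 1
Period rate: r/m = 0.147 / 365 = 0.000403
Compounding: (1 + 0.000403)^365 = 1.15832
EAR = 1.15832 - 1 = 0.15832

0.15832


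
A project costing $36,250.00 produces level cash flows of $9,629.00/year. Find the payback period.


Formula: Payback = investment / annual cash flow
Substituting: Payback = $36,250.00 / $9,629.00
Payback = 3.7647 years

3.7647 years


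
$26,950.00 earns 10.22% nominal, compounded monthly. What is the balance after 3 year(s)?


Formula: FV = P * (1 + r/m)^(m*t)
Period rate: r/m = 0.1022 / 12 = 0.008517
Total periods: m*t = 12 * 3 = 36
Growth factor: (1 + 0.008517)^36 = 1.357034
FV = $26,950.00 * 1.357034 = $36,572.08

$36,572.08


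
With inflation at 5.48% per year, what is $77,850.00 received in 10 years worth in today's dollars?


Formula: Real value = nominal / (1 + inflation)^years
Price level: (1 + 0.0548)^10 = 1.704909
Real value = $77,850.00 / 1.704909 = $45,662.26

$45,662.26


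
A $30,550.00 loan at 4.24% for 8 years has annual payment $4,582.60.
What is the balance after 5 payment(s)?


Formula: Balance = PV*(1+r)^k - PMT*((1+r)^k - 1)/r
Growth: (1 + 0.0424)^5 = 1.230756
Accumulated factor: ((1+r)^k - 1)/r = 5.442362
Balance = $30,550.00 * 1.230756 - $4,582.60 * 5.442362
Balance = $12,659.43

$12,659.43


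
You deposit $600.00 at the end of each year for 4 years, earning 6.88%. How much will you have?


Formula: FV = PMT * ((1+r)^n - 1) / r
Growth factor: (1 + 0.0688)^4 = 1.304926
Numerator: 1.304926 - 1 = 0.304926
FV = $600.00 * 0.304926 / 0.0688 = $2,659.24

$2,659.24


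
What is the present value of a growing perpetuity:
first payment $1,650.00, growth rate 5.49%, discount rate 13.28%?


Formula: PV = C / (r - g)
Spread: r - g = 0.1328 - 0.0549 = 0.0779
Substituting: PV = $1,650.00 / 0.0779
PV = $21,181.00

$21,181.00


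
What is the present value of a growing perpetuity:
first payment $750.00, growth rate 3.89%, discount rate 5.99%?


Formula: PV = C / (r - g)
Spread: r - g = 0.0599 - 0.0389 = 0.021
Substituting: PV = $750.00 / 0.021
PV = $35,714.29

$35,714.29


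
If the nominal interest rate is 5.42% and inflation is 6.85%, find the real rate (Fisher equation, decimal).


Formula: (1 + r_real) = (1 + r_nom) / (1 + inflation)
Substituting: (1 + r_real) = 1.0542 / 1.0685
(1 + r_real) = 0.986617
r_real = 0.986617 - 1 = -0.013383

-0.013383


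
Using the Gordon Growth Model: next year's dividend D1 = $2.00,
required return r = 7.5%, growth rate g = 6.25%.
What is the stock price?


Formula: P = D1 / (r - g)
Spread: r - g = 0.075 - 0.0625 = 0.0125
Substituting: P = $2.00 / 0.0125
P = $160.00

$160.00


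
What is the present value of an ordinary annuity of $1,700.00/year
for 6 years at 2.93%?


Formula: PV = PMT * (1 - (1+r)^(-n)) / r
Discount factor: (1 + 0.0293)^(-6) = 0.840907
Bracket: 1 - 0.840907 = 0.159093
PV = $1,700.00 * 0.159093 / 0.0293 = $9,230.63

$9,230.63


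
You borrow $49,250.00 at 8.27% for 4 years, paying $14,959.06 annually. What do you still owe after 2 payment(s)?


Formula: Balance = PV*(1+r)^k - PMT*((1+r)^k - 1)/r
Growth: (1 + 0.0827)^2 = 1.172239
Accumulated factor: ((1+r)^k - 1)/r = 2.0827
Balance = $49,250.00 * 1.172239 - $14,959.06 * 2.0827
Balance = $26,577.55

$26,577.55


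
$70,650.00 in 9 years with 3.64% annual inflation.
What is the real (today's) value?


Formula: Real value = nominal / (1 + inflation)^years
Price level: (1 + 0.0364)^9 = 1.379579
Real value = $70,650.00 / 1.379579 = $51,211.27

$51,211.27


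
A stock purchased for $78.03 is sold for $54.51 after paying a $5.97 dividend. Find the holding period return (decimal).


Formula: HPR = (P1 - P0 + D) / P0
Gain: $54.51 - $78.03 + $5.97 = -$17.55
HPR = -$17.55 / $78.03 = -0.2249

-0.2249


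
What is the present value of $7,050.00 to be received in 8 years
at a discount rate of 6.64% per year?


Formula: PV = FV / (1 + r)^n
Substituting: PV = $7,050.00 / (1 + 0.0664)^8
Discount factor: (1.0664)^8 = 1.672481
PV = $7,050.00 / 1.672481 = $4,215.30

$4,215.30


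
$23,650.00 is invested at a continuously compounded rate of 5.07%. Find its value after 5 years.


Formula: FV = P * e^(r*t)
Exponent: r*t = 0.0507 * 5 = 0.2535
e^(0.2535) = 1.288527
FV = $23,650.00 * 1.288527 = $30,473.67

$30,473.67


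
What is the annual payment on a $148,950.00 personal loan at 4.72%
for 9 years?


Formula: PMT = PV * r / (1 - (1+r)^(-n))
Denominator: 1 - (1 + 0.0472)^(-9) = 0.339712
Numerator: $148,950.00 * 0.0472 = 7030.44
PMT = 7030.44 / 0.339712 = $20,695.28

$20,695.28


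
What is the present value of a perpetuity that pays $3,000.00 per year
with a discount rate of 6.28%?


Formula: PV = C / r
Substituting: PV = $3,000.00 / 0.0628
PV = $47,770.70

$47,770.70


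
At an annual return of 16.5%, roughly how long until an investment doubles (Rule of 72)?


Formula: Years ≈ 72 / r
Substituting: Years ≈ 72 / 16.5
Years ≈ 4.4

4.4 years


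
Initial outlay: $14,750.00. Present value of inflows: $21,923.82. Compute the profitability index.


Formula: PI = PV(cash flows) / initial investment
Substituting: PI = $21,923.82 / $14,750.00
PI = 1.4864

1.4864


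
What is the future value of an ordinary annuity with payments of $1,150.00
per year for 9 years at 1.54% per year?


Formula: FV = PMT * ((1+r)^n - 1) / r
Growth factor: (1 + 0.0154)^9 = 1.147452
Numerator: 1.147452 - 1 = 0.147452
FV = $1,150.00 * 0.147452 / 0.0154 = $11,011.01

$11,011.01


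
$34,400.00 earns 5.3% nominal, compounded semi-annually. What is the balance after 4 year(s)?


Formula: FV = P * (1 + r/m)^(m*t)
Period rate: r/m = 0.053 / 2 = 0.0265
Total periods: m*t = 2 * 4 = 8
Growth factor: (1 + 0.0265)^8 = 1.23274
FV = $34,400.00 * 1.23274 = $42,406.27

$42,406.27


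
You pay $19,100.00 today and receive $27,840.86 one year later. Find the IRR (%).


Formula: IRR = C1/C0 - 1
Substituting: IRR = $27,840.86 / $19,100.00 - 1
Ratio: 1.457637 - 1 = 0.457637
IRR = 45.7637%

45.7637%


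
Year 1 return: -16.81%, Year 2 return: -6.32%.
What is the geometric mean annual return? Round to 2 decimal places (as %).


Formula: Geometric mean = ((1+r1)*(1+r2))^(1/2) - 1
Product: (1 + -0.1681) * (1 + -0.0632) = 0.8319 * 0.9368 = 0.779324
Square root: 0.779324^0.5 = 0.882793
Geometric mean = 0.882793 - 1 = -0.117207
As percentage: -11.72%

-11.72%


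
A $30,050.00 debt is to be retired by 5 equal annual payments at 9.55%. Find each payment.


Formula: PMT = PV * r / (1 - (1+r)^(-n))
Denominator: 1 - (1 + 0.0955)^(-5) = 0.366221
Numerator: $30,050.00 * 0.0955 = 2869.775
PMT = 2869.775 / 0.366221 = $7,836.19

$7,836.19


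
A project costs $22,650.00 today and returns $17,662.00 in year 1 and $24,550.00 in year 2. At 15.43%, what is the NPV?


Formula: NPV = C0 + C1/(1+r) + C2/(1+r)^2
Discount C1: $17,662.00 / (1 + 0.1543) = $15,301.05
Discount C2: $24,550.00 / (1 + 0.1543)^2 = $18,425.28
NPV = -$22,650.00 + $15,301.05 + $18,425.28 = $11,076.33

$11,076.33


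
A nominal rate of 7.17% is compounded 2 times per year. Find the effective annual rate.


Formula: EAR = (1 + r/m)^m - 1
Period rate: r/m = 0.0717 / 2 = 0.03585
Compounding: (1 + 0.03585)^2 = 1.072985
EAR = 1.072985 - 1 = 0.072985

0.072985


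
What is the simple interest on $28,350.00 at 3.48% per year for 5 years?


Formula: I = P * r * t
Substituting: I = $28,350.00 * 0.0348 * 5
Step: I = $28,350.00 * 0.174
I = $4,932.90

$4,932.90


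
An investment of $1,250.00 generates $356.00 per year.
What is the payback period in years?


Formula: Payback = investment / annual cash flow
Substituting: Payback = $1,250.00 / $356.00
Payback = 3.5112 years

3.5112 years


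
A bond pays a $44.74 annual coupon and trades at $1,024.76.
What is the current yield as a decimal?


Formula: Current yield = annual coupon / price
Substituting: CY = $44.74 / $1,024.76
CY = 0.043659

0.043659


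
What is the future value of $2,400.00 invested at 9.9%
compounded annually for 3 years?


Formula: FV = P * (1 + r)^n
Substituting: FV = $2,400.00 * (1 + 0.099)^3
Growth factor: (1.099)^3 = 1.327373
FV = $2,400.00 * 1.327373 = $3,185.70

$3,185.70


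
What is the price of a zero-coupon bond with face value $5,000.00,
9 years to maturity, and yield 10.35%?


Formula: Price = FV / (1 + r)^n
Substituting: Price = $5,000.00 / (1 + 0.1035)^9
Discount factor: (1.1035)^9 = 2.426337
Price = $5,000.00 / 2.426337 = $2,060.72

$2,060.72


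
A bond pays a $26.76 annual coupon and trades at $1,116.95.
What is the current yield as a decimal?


Formula: Current yield = annual coupon / price
Substituting: CY = $26.76 / $1,116.95
CY = 0.023958

0.023958


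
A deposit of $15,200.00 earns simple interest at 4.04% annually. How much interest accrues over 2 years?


Formula: I = P * r * t
Substituting: I = $15,200.00 * 0.0404 * 2
Step: I = $15,200.00 * 0.0808
I = $1,228.16

$1,228.16


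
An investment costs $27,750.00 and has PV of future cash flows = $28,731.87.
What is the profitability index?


Formula: PI = PV(cash flows) / initial investment
Substituting: PI = $28,731.87 / $27,750.00
PI = 1.0354

1.0354


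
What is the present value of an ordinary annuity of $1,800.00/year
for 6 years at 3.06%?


Formula: PV = PMT * (1 - (1+r)^(-n)) / r
Discount factor: (1 + 0.0306)^(-6) = 0.834563
Bracket: 1 - 0.834563 = 0.165437
PV = $1,800.00 * 0.165437 / 0.0306 = $9,731.58

$9,731.58


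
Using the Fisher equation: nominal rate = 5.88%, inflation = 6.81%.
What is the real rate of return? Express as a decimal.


Formula: (1 + r_real) = (1 + r_nom) / (1 + inflation)
Substituting: (1 + r_real) = 1.0588 / 1.0681
(1 + r_real) = 0.991293
r_real = 0.991293 - 1 = -0.008707

-0.008707


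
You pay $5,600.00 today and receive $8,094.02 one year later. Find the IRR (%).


Formula: IRR = C1/C0 - 1
Substituting: IRR = $8,094.02 / $5,600.00 - 1
Ratio: 1.445361 - 1 = 0.445361
IRR = 44.5361%

44.5361%
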